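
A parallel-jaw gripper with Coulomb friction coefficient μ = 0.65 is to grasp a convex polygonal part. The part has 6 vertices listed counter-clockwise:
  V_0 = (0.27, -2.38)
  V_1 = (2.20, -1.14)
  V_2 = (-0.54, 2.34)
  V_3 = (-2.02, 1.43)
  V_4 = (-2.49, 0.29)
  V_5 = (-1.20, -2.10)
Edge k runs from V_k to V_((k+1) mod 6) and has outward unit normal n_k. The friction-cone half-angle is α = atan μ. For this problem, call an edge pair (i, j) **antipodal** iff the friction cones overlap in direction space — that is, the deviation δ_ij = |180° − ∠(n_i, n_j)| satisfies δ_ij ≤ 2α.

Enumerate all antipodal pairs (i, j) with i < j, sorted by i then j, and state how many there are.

α = atan 0.65 = 33.02°;  2α = 66.05°
n_0 = (+0.5405, -0.8413)
n_1 = (+0.7857, +0.6186)
n_2 = (-0.5238, +0.8519)
n_3 = (-0.9245, +0.3812)
n_4 = (-0.8800, -0.4750)
n_5 = (-0.1871, -0.9823)
  (0,1): δ = 84.50°  ·
  (0,2): δ = 1.13°  ✓
  (0,3): δ = 34.87°  ✓
  (0,4): δ = 85.64°  ·
  (0,5): δ = 136.50°  ·
  (1,2): δ = 96.63°  ·
  (1,3): δ = 60.62°  ✓
  (1,4): δ = 9.86°  ✓
  (1,5): δ = 41.00°  ✓
  (2,3): δ = 143.99°  ·
  (2,4): δ = 93.23°  ·
  (2,5): δ = 42.37°  ✓
  (3,4): δ = 129.24°  ·
  (3,5): δ = 78.38°  ·
  (4,5): δ = 129.14°  ·
antipodal pairs: 6

count = 6; pairs: (0,2), (0,3), (1,3), (1,4), (1,5), (2,5)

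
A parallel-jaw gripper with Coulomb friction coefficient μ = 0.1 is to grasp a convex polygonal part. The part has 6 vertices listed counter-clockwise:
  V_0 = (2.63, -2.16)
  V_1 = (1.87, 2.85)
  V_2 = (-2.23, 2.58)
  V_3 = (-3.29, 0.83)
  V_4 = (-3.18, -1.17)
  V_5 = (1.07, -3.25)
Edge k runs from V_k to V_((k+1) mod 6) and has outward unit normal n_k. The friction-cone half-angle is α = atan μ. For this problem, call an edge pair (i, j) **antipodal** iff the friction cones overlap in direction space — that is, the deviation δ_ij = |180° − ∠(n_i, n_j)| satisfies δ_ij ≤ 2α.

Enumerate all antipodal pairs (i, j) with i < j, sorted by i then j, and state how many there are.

α = atan 0.1 = 5.71°;  2α = 11.42°
n_0 = (+0.9887, +0.1500)
n_1 = (-0.0657, +0.9978)
n_2 = (-0.8553, +0.5181)
n_3 = (-0.9985, -0.0549)
n_4 = (-0.4396, -0.8982)
n_5 = (+0.5728, -0.8197)
  (0,1): δ = 94.86°  ·
  (0,2): δ = 39.83°  ·
  (0,3): δ = 5.48°  ✓
  (0,4): δ = 55.30°  ·
  (0,5): δ = 116.32°  ·
  (1,2): δ = 124.97°  ·
  (1,3): δ = 90.62°  ·
  (1,4): δ = 29.85°  ·
  (1,5): δ = 31.17°  ·
  (2,3): δ = 145.65°  ·
  (2,4): δ = 84.87°  ·
  (2,5): δ = 23.85°  ·
  (3,4): δ = 119.23°  ·
  (3,5): δ = 58.21°  ·
  (4,5): δ = 118.98°  ·
antipodal pairs: 1

count = 1; pairs: (0,3)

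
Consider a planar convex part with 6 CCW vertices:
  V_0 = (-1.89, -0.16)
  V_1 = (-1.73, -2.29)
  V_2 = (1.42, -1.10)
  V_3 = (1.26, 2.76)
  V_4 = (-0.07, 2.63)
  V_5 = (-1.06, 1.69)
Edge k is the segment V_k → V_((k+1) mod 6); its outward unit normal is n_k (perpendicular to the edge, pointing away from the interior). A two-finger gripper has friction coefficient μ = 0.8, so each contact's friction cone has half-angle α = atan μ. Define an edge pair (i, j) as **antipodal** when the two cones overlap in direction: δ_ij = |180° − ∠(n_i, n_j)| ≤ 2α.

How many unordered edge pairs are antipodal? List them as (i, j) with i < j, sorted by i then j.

α = atan 0.8 = 38.66°;  2α = 77.32°
n_0 = (-0.9972, -0.0749)
n_1 = (+0.3534, -0.9355)
n_2 = (+0.9991, +0.0414)
n_3 = (-0.0973, +0.9953)
n_4 = (-0.6886, +0.7252)
n_5 = (-0.9124, +0.4093)
  (0,1): δ = 73.60°  ✓
  (0,2): δ = 1.92°  ✓
  (0,3): δ = 91.29°  ·
  (0,4): δ = 129.22°  ·
  (0,5): δ = 151.54°  ·
  (1,2): δ = 108.32°  ·
  (1,3): δ = 15.11°  ✓
  (1,4): δ = 22.82°  ✓
  (1,5): δ = 45.14°  ✓
  (2,3): δ = 86.79°  ·
  (2,4): δ = 48.86°  ✓
  (2,5): δ = 26.54°  ✓
  (3,4): δ = 142.07°  ·
  (3,5): δ = 119.75°  ·
  (4,5): δ = 157.68°  ·
antipodal pairs: 7

count = 7; pairs: (0,1), (0,2), (1,3), (1,4), (1,5), (2,4), (2,5)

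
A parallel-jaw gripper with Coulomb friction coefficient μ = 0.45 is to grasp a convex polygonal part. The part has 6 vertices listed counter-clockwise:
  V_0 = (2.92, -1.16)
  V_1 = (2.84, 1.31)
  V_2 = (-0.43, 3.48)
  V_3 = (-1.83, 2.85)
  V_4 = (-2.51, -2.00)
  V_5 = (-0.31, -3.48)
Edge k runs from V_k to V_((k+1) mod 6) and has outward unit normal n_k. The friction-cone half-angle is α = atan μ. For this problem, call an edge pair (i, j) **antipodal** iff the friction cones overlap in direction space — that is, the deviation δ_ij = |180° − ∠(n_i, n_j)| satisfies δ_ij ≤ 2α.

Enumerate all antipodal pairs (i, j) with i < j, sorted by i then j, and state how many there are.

count = 4; pairs: (0,3), (1,4), (2,5), (3,5)

α = atan 0.45 = 24.23°;  2α = 48.46°
n_0 = (+0.9995, +0.0324)
n_1 = (+0.5529, +0.8332)
n_2 = (-0.4104, +0.9119)
n_3 = (-0.9903, +0.1388)
n_4 = (-0.5582, -0.8297)
n_5 = (+0.5834, -0.8122)
  (0,1): δ = 125.42°  ·
  (0,2): δ = 67.63°  ·
  (0,3): δ = 9.84°  ✓
  (0,4): δ = 54.22°  ·
  (0,5): δ = 123.83°  ·
  (1,2): δ = 122.20°  ·
  (1,3): δ = 64.41°  ·
  (1,4): δ = 0.36°  ✓
  (1,5): δ = 69.26°  ·
  (2,3): δ = 122.21°  ·
  (2,4): δ = 58.16°  ·
  (2,5): δ = 11.46°  ✓
  (3,4): δ = 115.95°  ·
  (3,5): δ = 46.33°  ✓
  (4,5): δ = 110.38°  ·
antipodal pairs: 4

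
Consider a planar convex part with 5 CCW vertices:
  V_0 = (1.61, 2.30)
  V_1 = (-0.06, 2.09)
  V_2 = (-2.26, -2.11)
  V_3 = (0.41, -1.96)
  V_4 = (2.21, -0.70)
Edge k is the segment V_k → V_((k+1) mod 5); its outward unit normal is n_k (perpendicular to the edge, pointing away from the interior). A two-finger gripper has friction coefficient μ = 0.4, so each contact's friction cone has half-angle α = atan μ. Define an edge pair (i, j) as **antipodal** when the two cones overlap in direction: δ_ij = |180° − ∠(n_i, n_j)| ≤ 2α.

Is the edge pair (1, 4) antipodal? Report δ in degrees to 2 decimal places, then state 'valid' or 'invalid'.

α = atan 0.4 = 21.80°;  2α = 43.60°
edge 1: e_1 = (-2.20, -4.20);  n_1 = (-0.8858, +0.4640)
edge 4: e_4 = (-0.60, +3.00);  n_4 = (+0.9806, +0.1961)
∠(n_1, n_4) = 141.04°
δ = |180° − 141.04°| = 38.96°
38.96° ≤ 2α = 43.60°  →  valid

δ = 38.96°, valid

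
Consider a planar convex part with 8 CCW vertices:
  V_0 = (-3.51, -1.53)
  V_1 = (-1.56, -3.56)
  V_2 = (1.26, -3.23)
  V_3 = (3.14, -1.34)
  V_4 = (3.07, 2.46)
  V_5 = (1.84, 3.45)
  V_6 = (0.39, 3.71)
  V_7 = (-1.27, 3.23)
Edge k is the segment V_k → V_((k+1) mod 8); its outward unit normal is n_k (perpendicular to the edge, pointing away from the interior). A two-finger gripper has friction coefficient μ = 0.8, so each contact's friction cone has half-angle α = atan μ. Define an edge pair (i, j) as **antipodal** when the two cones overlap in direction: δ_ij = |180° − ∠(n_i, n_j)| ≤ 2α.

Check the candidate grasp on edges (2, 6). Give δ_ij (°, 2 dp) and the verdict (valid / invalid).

α = atan 0.8 = 38.66°;  2α = 77.32°
edge 2: e_2 = (+1.88, +1.89);  n_2 = (+0.7090, -0.7052)
edge 6: e_6 = (-1.66, -0.48);  n_6 = (-0.2778, +0.9606)
∠(n_2, n_6) = 150.98°
δ = |180° − 150.98°| = 29.02°
29.02° ≤ 2α = 77.32°  →  valid

δ = 29.02°, valid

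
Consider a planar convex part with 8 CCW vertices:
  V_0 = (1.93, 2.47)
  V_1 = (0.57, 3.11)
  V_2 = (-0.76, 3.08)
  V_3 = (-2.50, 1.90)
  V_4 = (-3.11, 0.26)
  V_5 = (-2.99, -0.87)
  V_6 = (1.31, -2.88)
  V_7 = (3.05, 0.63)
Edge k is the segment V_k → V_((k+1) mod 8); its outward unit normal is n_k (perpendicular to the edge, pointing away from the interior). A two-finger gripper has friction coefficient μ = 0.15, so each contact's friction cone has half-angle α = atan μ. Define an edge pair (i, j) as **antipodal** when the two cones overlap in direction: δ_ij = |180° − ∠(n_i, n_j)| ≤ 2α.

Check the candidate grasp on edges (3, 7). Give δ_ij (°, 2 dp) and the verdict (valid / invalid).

δ = 51.73°, invalid

α = atan 0.15 = 8.53°;  2α = 17.06°
edge 3: e_3 = (-0.61, -1.64);  n_3 = (-0.9373, +0.3486)
edge 7: e_7 = (-1.12, +1.84);  n_7 = (+0.8542, +0.5199)
∠(n_3, n_7) = 128.27°
δ = |180° − 128.27°| = 51.73°
51.73° > 2α = 17.06°  →  invalid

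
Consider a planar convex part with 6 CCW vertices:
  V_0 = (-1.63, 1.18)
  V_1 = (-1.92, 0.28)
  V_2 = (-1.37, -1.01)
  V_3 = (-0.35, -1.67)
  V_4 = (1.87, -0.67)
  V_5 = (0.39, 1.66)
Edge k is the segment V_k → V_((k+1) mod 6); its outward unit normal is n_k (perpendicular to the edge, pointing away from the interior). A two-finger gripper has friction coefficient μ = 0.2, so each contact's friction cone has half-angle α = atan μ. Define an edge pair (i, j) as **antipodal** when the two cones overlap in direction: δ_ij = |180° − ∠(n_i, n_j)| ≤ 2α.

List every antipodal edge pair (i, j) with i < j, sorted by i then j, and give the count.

count = 2; pairs: (1,4), (3,5)

α = atan 0.2 = 11.31°;  2α = 22.62°
n_0 = (-0.9518, +0.3067)
n_1 = (-0.9199, -0.3922)
n_2 = (-0.5433, -0.8396)
n_3 = (+0.4107, -0.9118)
n_4 = (+0.8441, +0.5362)
n_5 = (-0.2312, +0.9729)
  (0,1): δ = 139.05°  ·
  (0,2): δ = 105.05°  ·
  (0,3): δ = 47.89°  ·
  (0,4): δ = 50.28°  ·
  (0,5): δ = 121.23°  ·
  (1,2): δ = 146.00°  ·
  (1,3): δ = 88.84°  ·
  (1,4): δ = 9.33°  ✓
  (1,5): δ = 80.28°  ·
  (2,3): δ = 122.85°  ·
  (2,4): δ = 24.67°  ·
  (2,5): δ = 46.27°  ·
  (3,4): δ = 81.83°  ·
  (3,5): δ = 10.88°  ✓
  (4,5): δ = 109.06°  ·
antipodal pairs: 2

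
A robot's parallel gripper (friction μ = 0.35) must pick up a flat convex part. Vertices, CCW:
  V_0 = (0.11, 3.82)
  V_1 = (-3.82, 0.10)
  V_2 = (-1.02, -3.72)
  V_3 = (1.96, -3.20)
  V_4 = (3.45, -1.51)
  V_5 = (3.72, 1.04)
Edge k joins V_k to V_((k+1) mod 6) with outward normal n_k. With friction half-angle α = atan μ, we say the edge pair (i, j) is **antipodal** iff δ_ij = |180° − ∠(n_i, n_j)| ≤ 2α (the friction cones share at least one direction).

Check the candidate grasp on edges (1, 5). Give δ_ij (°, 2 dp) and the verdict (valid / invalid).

δ = 16.16°, valid

α = atan 0.35 = 19.29°;  2α = 38.58°
edge 1: e_1 = (+2.80, -3.82);  n_1 = (-0.8065, -0.5912)
edge 5: e_5 = (-3.61, +2.78);  n_5 = (+0.6101, +0.7923)
∠(n_1, n_5) = 163.84°
δ = |180° − 163.84°| = 16.16°
16.16° ≤ 2α = 38.58°  →  valid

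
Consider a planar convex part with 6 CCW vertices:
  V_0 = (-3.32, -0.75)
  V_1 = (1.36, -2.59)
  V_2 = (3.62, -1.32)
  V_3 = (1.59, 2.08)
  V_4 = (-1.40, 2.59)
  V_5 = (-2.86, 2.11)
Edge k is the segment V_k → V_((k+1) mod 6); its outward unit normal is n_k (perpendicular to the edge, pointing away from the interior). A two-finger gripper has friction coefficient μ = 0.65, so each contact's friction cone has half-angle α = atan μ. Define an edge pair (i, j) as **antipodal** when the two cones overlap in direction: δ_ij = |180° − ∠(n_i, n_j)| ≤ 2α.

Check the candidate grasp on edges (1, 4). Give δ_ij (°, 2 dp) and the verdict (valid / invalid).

δ = 11.13°, valid

α = atan 0.65 = 33.02°;  2α = 66.05°
edge 1: e_1 = (+2.26, +1.27);  n_1 = (+0.4899, -0.8718)
edge 4: e_4 = (-1.46, -0.48);  n_4 = (-0.3123, +0.9500)
∠(n_1, n_4) = 168.87°
δ = |180° − 168.87°| = 11.13°
11.13° ≤ 2α = 66.05°  →  valid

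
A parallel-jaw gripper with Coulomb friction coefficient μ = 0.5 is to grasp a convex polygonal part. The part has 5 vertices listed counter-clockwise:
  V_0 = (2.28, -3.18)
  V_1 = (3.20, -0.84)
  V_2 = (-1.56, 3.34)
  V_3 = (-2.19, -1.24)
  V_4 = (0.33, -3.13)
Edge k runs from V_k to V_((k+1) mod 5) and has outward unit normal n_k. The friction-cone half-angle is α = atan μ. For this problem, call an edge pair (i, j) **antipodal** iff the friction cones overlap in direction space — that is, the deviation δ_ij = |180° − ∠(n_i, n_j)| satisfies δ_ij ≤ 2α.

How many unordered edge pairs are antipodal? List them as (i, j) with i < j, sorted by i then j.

count = 3; pairs: (0,2), (1,3), (1,4)

α = atan 0.5 = 26.57°;  2α = 53.13°
n_0 = (+0.9307, -0.3659)
n_1 = (+0.6598, +0.7514)
n_2 = (-0.9907, +0.1363)
n_3 = (-0.6000, -0.8000)
n_4 = (-0.0256, -0.9997)
  (0,1): δ = 109.83°  ·
  (0,2): δ = 13.63°  ✓
  (0,3): δ = 74.59°  ·
  (0,4): δ = 109.99°  ·
  (1,2): δ = 56.54°  ·
  (1,3): δ = 4.42°  ✓
  (1,4): δ = 39.82°  ✓
  (2,3): δ = 119.04°  ·
  (2,4): δ = 83.64°  ·
  (3,4): δ = 144.60°  ·
antipodal pairs: 3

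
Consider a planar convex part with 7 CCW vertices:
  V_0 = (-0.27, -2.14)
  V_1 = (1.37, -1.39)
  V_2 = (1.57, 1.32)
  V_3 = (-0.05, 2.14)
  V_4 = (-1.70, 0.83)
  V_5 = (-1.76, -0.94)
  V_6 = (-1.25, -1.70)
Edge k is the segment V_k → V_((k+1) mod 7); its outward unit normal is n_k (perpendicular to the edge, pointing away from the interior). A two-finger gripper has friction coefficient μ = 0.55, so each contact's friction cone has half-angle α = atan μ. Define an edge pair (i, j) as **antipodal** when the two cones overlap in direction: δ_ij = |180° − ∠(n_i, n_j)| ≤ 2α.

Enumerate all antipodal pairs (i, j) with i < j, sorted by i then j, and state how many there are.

count = 7; pairs: (0,2), (0,3), (1,3), (1,4), (1,5), (2,5), (2,6)

α = atan 0.55 = 28.81°;  2α = 57.62°
n_0 = (+0.4159, -0.9094)
n_1 = (+0.9973, -0.0736)
n_2 = (+0.4516, +0.8922)
n_3 = (-0.6218, +0.7832)
n_4 = (-0.9994, +0.0339)
n_5 = (-0.8304, -0.5572)
n_6 = (-0.4096, -0.9123)
  (0,1): δ = 118.80°  ·
  (0,2): δ = 51.42°  ✓
  (0,3): δ = 13.87°  ✓
  (0,4): δ = 63.48°  ·
  (0,5): δ = 99.29°  ·
  (0,6): δ = 131.25°  ·
  (1,2): δ = 112.63°  ·
  (1,3): δ = 47.33°  ✓
  (1,4): δ = 2.28°  ✓
  (1,5): δ = 38.08°  ✓
  (1,6): δ = 70.04°  ·
  (2,3): δ = 114.71°  ·
  (2,4): δ = 65.09°  ·
  (2,5): δ = 29.29°  ✓
  (2,6): δ = 2.67°  ✓
  (3,4): δ = 130.39°  ·
  (3,5): δ = 94.58°  ·
  (3,6): δ = 62.63°  ·
  (4,5): δ = 144.19°  ·
  (4,6): δ = 112.24°  ·
  (5,6): δ = 148.04°  ·
antipodal pairs: 7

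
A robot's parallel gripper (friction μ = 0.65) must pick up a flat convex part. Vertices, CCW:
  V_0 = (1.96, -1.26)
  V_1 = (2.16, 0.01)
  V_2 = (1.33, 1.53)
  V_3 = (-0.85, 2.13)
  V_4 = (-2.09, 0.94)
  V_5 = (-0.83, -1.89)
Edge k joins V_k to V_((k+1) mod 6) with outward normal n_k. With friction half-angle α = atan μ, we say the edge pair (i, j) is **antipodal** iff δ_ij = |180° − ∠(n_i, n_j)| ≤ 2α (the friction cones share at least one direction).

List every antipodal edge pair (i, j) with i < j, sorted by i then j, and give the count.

count = 6; pairs: (0,3), (0,4), (1,4), (2,4), (2,5), (3,5)

α = atan 0.65 = 33.02°;  2α = 66.05°
n_0 = (+0.9878, -0.1556)
n_1 = (+0.8777, +0.4793)
n_2 = (+0.2654, +0.9641)
n_3 = (-0.6924, +0.7215)
n_4 = (-0.9135, -0.4067)
n_5 = (+0.2203, -0.9754)
  (0,1): δ = 142.41°  ·
  (0,2): δ = 96.44°  ·
  (0,3): δ = 37.23°  ✓
  (0,4): δ = 32.95°  ✓
  (0,5): δ = 111.67°  ·
  (1,2): δ = 134.03°  ·
  (1,3): δ = 74.82°  ·
  (1,4): δ = 4.64°  ✓
  (1,5): δ = 74.09°  ·
  (2,3): δ = 120.79°  ·
  (2,4): δ = 50.61°  ✓
  (2,5): δ = 28.11°  ✓
  (3,4): δ = 109.82°  ·
  (3,5): δ = 31.10°  ✓
  (4,5): δ = 101.28°  ·
antipodal pairs: 6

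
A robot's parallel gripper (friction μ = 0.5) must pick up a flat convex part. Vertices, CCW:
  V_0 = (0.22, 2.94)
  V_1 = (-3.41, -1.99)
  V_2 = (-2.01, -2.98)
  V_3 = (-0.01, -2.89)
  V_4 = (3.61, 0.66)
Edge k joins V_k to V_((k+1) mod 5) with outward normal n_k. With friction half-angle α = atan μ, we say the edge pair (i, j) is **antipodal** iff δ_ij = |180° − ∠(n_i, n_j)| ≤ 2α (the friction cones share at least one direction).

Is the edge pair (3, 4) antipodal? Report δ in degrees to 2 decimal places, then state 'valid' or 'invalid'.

δ = 78.36°, invalid

α = atan 0.5 = 26.57°;  2α = 53.13°
edge 3: e_3 = (+3.62, +3.55);  n_3 = (+0.7002, -0.7140)
edge 4: e_4 = (-3.39, +2.28);  n_4 = (+0.5581, +0.8298)
∠(n_3, n_4) = 101.64°
δ = |180° − 101.64°| = 78.36°
78.36° > 2α = 53.13°  →  invalid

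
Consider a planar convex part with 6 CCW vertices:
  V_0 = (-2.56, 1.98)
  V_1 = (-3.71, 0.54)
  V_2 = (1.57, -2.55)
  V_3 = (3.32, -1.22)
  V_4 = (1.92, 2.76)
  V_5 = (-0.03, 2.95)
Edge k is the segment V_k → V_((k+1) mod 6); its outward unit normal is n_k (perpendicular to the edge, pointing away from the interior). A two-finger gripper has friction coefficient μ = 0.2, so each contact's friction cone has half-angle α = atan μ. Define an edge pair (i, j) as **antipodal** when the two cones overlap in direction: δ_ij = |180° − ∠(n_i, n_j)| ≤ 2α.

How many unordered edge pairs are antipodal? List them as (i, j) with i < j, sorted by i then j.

count = 2; pairs: (0,2), (2,5)

α = atan 0.2 = 11.31°;  2α = 22.62°
n_0 = (-0.7814, +0.6240)
n_1 = (-0.5051, -0.8631)
n_2 = (+0.6051, -0.7962)
n_3 = (+0.9433, +0.3318)
n_4 = (+0.0970, +0.9953)
n_5 = (-0.3580, +0.9337)
  (0,1): δ = 81.73°  ·
  (0,2): δ = 14.15°  ✓
  (0,3): δ = 57.99°  ·
  (0,4): δ = 123.05°  ·
  (0,5): δ = 149.59°  ·
  (1,2): δ = 112.43°  ·
  (1,3): δ = 40.28°  ·
  (1,4): δ = 24.77°  ·
  (1,5): δ = 51.31°  ·
  (2,3): δ = 107.86°  ·
  (2,4): δ = 42.80°  ·
  (2,5): δ = 16.26°  ✓
  (3,4): δ = 114.94°  ·
  (3,5): δ = 88.40°  ·
  (4,5): δ = 153.46°  ·
antipodal pairs: 2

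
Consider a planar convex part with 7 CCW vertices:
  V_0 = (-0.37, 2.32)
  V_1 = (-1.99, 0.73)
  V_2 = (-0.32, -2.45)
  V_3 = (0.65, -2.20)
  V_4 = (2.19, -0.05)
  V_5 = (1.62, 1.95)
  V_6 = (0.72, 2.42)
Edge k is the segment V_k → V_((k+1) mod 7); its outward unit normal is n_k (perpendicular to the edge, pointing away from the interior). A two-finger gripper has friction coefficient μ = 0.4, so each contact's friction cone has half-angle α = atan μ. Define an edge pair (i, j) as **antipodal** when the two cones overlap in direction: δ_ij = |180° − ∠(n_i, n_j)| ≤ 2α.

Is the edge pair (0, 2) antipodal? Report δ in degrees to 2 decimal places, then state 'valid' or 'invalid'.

δ = 30.01°, valid

α = atan 0.4 = 21.80°;  2α = 43.60°
edge 0: e_0 = (-1.62, -1.59);  n_0 = (-0.7005, +0.7137)
edge 2: e_2 = (+0.97, +0.25);  n_2 = (+0.2496, -0.9684)
∠(n_0, n_2) = 149.99°
δ = |180° − 149.99°| = 30.01°
30.01° ≤ 2α = 43.60°  →  valid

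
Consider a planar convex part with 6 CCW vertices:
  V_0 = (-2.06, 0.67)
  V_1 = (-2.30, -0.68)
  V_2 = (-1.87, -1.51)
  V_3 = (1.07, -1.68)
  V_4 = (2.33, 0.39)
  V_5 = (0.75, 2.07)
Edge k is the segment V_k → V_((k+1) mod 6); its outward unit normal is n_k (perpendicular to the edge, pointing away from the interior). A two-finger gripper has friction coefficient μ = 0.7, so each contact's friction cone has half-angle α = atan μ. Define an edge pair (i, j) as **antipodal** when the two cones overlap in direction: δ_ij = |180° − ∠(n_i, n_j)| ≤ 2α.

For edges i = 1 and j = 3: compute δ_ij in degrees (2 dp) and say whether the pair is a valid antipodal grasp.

α = atan 0.7 = 34.99°;  2α = 69.98°
edge 1: e_1 = (+0.43, -0.83);  n_1 = (-0.8879, -0.4600)
edge 3: e_3 = (+1.26, +2.07);  n_3 = (+0.8542, -0.5199)
∠(n_1, n_3) = 121.28°
δ = |180° − 121.28°| = 58.72°
58.72° ≤ 2α = 69.98°  →  valid

δ = 58.72°, valid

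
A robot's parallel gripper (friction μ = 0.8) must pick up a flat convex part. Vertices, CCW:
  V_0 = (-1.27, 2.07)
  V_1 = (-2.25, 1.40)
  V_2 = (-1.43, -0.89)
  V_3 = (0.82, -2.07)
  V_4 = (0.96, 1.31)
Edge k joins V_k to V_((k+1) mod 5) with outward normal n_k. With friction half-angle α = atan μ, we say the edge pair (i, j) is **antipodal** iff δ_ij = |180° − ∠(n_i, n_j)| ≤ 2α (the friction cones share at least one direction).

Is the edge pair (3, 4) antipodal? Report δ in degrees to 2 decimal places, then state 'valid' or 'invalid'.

α = atan 0.8 = 38.66°;  2α = 77.32°
edge 3: e_3 = (+0.14, +3.38);  n_3 = (+0.9991, -0.0414)
edge 4: e_4 = (-2.23, +0.76);  n_4 = (+0.3226, +0.9465)
∠(n_3, n_4) = 73.55°
δ = |180° − 73.55°| = 106.45°
106.45° > 2α = 77.32°  →  invalid

δ = 106.45°, invalid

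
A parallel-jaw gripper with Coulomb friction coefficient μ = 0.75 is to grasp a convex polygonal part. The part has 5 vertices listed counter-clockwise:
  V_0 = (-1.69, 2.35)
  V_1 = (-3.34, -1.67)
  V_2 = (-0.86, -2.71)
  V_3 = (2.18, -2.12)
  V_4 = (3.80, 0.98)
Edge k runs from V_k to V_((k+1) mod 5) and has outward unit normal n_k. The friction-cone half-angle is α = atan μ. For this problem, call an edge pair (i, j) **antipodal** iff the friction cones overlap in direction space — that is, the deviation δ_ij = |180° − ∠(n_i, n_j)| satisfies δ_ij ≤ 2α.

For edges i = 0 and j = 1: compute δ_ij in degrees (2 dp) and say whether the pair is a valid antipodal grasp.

α = atan 0.75 = 36.87°;  2α = 73.74°
edge 0: e_0 = (-1.65, -4.02);  n_0 = (-0.9251, +0.3797)
edge 1: e_1 = (+2.48, -1.04);  n_1 = (-0.3867, -0.9222)
∠(n_0, n_1) = 89.56°
δ = |180° − 89.56°| = 90.44°
90.44° > 2α = 73.74°  →  invalid

δ = 90.44°, invalid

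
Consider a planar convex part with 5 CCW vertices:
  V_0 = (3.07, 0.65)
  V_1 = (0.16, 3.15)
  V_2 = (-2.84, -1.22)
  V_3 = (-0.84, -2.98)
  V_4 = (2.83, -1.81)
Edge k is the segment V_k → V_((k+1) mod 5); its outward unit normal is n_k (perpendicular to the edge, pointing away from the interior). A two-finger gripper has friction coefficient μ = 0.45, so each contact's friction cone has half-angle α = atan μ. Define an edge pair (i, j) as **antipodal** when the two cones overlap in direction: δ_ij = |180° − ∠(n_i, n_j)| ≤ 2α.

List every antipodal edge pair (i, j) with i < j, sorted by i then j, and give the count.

count = 3; pairs: (0,2), (1,3), (1,4)

α = atan 0.45 = 24.23°;  2α = 48.46°
n_0 = (+0.6516, +0.7585)
n_1 = (-0.8244, +0.5660)
n_2 = (-0.6606, -0.7507)
n_3 = (+0.3037, -0.9528)
n_4 = (+0.9953, -0.0971)
  (0,1): δ = 83.80°  ·
  (0,2): δ = 0.68°  ✓
  (0,3): δ = 58.35°  ·
  (0,4): δ = 125.09°  ·
  (1,2): δ = 96.88°  ·
  (1,3): δ = 37.85°  ✓
  (1,4): δ = 28.90°  ✓
  (2,3): δ = 120.97°  ·
  (2,4): δ = 54.22°  ·
  (3,4): δ = 113.25°  ·
antipodal pairs: 3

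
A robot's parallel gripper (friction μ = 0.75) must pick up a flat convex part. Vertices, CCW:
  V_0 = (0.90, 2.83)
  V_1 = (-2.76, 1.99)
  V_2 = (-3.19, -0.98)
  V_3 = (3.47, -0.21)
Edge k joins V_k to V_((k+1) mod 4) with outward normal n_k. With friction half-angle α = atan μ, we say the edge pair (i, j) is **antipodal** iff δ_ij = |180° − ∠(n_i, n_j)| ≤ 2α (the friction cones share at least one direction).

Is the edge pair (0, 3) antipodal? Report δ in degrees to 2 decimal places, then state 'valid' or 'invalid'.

δ = 117.29°, invalid

α = atan 0.75 = 36.87°;  2α = 73.74°
edge 0: e_0 = (-3.66, -0.84);  n_0 = (-0.2237, +0.9747)
edge 3: e_3 = (-2.57, +3.04);  n_3 = (+0.7637, +0.6456)
∠(n_0, n_3) = 62.71°
δ = |180° − 62.71°| = 117.29°
117.29° > 2α = 73.74°  →  invalid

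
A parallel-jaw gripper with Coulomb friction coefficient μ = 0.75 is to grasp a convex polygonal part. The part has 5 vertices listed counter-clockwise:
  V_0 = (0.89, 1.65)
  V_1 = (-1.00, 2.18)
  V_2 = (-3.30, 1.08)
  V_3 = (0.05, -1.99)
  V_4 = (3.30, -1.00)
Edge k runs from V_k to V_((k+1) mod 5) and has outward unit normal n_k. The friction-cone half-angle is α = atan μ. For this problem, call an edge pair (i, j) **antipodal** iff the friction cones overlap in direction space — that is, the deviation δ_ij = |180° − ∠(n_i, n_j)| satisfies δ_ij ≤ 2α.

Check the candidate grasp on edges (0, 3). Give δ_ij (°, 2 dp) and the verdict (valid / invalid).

δ = 32.61°, valid

α = atan 0.75 = 36.87°;  2α = 73.74°
edge 0: e_0 = (-1.89, +0.53);  n_0 = (+0.2700, +0.9629)
edge 3: e_3 = (+3.25, +0.99);  n_3 = (+0.2914, -0.9566)
∠(n_0, n_3) = 147.39°
δ = |180° − 147.39°| = 32.61°
32.61° ≤ 2α = 73.74°  →  valid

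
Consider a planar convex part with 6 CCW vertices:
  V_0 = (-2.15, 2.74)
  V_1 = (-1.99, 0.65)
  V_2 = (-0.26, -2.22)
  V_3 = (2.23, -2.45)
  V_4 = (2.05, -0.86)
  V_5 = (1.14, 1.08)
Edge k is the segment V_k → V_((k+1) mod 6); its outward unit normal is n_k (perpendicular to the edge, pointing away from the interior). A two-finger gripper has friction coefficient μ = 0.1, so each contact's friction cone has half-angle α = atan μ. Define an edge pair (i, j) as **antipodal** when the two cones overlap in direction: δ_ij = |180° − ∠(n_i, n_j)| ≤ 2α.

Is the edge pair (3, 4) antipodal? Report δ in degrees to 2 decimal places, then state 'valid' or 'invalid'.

δ = 161.33°, invalid

α = atan 0.1 = 5.71°;  2α = 11.42°
edge 3: e_3 = (-0.18, +1.59);  n_3 = (+0.9937, +0.1125)
edge 4: e_4 = (-0.91, +1.94);  n_4 = (+0.9053, +0.4247)
∠(n_3, n_4) = 18.67°
δ = |180° − 18.67°| = 161.33°
161.33° > 2α = 11.42°  →  invalid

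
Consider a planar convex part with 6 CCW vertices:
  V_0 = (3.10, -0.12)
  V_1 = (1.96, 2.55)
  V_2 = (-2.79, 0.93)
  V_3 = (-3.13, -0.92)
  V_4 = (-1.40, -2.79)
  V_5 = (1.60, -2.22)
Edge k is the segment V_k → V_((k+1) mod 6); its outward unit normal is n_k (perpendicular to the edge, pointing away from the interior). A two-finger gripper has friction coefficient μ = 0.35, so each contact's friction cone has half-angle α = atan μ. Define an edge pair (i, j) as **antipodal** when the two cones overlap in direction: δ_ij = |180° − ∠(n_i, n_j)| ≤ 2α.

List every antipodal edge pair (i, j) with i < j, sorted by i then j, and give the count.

α = atan 0.35 = 19.29°;  2α = 38.58°
n_0 = (+0.9197, +0.3927)
n_1 = (-0.3228, +0.9465)
n_2 = (-0.9835, +0.1808)
n_3 = (-0.7341, -0.6791)
n_4 = (+0.1867, -0.9824)
n_5 = (+0.8137, -0.5812)
  (0,1): δ = 94.29°  ·
  (0,2): δ = 33.53°  ✓
  (0,3): δ = 19.65°  ✓
  (0,4): δ = 77.64°  ·
  (0,5): δ = 121.34°  ·
  (1,2): δ = 119.25°  ·
  (1,3): δ = 66.06°  ·
  (1,4): δ = 8.07°  ✓
  (1,5): δ = 35.63°  ✓
  (2,3): δ = 126.81°  ·
  (2,4): δ = 68.83°  ·
  (2,5): δ = 25.12°  ✓
  (3,4): δ = 122.01°  ·
  (3,5): δ = 78.31°  ·
  (4,5): δ = 136.30°  ·
antipodal pairs: 5

count = 5; pairs: (0,2), (0,3), (1,4), (1,5), (2,5)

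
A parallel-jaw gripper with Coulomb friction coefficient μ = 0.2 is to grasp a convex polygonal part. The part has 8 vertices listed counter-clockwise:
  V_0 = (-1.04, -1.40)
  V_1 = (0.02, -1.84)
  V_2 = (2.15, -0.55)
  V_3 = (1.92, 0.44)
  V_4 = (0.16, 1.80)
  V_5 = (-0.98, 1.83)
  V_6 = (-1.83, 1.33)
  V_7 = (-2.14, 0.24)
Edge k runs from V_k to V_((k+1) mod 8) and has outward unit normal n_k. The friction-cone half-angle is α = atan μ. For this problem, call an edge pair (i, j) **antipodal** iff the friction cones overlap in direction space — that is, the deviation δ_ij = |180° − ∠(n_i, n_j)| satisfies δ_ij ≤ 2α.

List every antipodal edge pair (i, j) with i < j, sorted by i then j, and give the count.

α = atan 0.2 = 11.31°;  2α = 22.62°
n_0 = (-0.3834, -0.9236)
n_1 = (+0.5180, -0.8554)
n_2 = (+0.9741, +0.2263)
n_3 = (+0.6114, +0.7913)
n_4 = (+0.0263, +0.9997)
n_5 = (-0.5070, +0.8619)
n_6 = (-0.9619, +0.2736)
n_7 = (-0.8305, -0.5570)
  (0,1): δ = 126.26°  ·
  (0,2): δ = 54.38°  ·
  (0,3): δ = 15.15°  ✓
  (0,4): δ = 21.04°  ✓
  (0,5): δ = 53.01°  ·
  (0,6): δ = 96.67°  ·
  (0,7): δ = 146.39°  ·
  (1,2): δ = 108.12°  ·
  (1,3): δ = 68.89°  ·
  (1,4): δ = 32.71°  ·
  (1,5): δ = 0.73°  ✓
  (1,6): δ = 42.92°  ·
  (1,7): δ = 92.65°  ·
  (2,3): δ = 140.77°  ·
  (2,4): δ = 104.59°  ·
  (2,5): δ = 72.61°  ·
  (2,6): δ = 28.96°  ·
  (2,7): δ = 20.77°  ✓
  (3,4): δ = 143.81°  ·
  (3,5): δ = 111.84°  ·
  (3,6): δ = 68.18°  ·
  (3,7): δ = 18.45°  ✓
  (4,5): δ = 148.03°  ·
  (4,6): δ = 104.37°  ·
  (4,7): δ = 54.64°  ·
  (5,6): δ = 136.34°  ·
  (5,7): δ = 86.61°  ·
  (6,7): δ = 130.27°  ·
antipodal pairs: 5

count = 5; pairs: (0,3), (0,4), (1,5), (2,7), (3,7)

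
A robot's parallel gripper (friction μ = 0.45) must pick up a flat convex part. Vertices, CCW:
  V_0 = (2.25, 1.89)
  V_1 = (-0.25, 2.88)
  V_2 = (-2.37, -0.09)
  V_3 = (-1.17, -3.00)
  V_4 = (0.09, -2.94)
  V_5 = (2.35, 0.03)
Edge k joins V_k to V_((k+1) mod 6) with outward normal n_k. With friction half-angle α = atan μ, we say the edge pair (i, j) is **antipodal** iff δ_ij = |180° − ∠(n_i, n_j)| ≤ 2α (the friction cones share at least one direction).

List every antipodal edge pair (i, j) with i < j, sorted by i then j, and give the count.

count = 5; pairs: (0,2), (0,3), (1,4), (1,5), (2,5)

α = atan 0.45 = 24.23°;  2α = 48.46°
n_0 = (+0.3682, +0.9298)
n_1 = (-0.8139, +0.5810)
n_2 = (-0.9245, -0.3812)
n_3 = (+0.0476, -0.9989)
n_4 = (+0.7958, -0.6056)
n_5 = (+0.9986, +0.0537)
  (0,1): δ = 103.92°  ·
  (0,2): δ = 45.99°  ✓
  (0,3): δ = 24.33°  ✓
  (0,4): δ = 74.33°  ·
  (0,5): δ = 114.68°  ·
  (1,2): δ = 122.07°  ·
  (1,3): δ = 51.75°  ·
  (1,4): δ = 1.75°  ✓
  (1,5): δ = 38.60°  ✓
  (2,3): δ = 109.68°  ·
  (2,4): δ = 59.68°  ·
  (2,5): δ = 19.33°  ✓
  (3,4): δ = 130.00°  ·
  (3,5): δ = 89.65°  ·
  (4,5): δ = 139.65°  ·
antipodal pairs: 5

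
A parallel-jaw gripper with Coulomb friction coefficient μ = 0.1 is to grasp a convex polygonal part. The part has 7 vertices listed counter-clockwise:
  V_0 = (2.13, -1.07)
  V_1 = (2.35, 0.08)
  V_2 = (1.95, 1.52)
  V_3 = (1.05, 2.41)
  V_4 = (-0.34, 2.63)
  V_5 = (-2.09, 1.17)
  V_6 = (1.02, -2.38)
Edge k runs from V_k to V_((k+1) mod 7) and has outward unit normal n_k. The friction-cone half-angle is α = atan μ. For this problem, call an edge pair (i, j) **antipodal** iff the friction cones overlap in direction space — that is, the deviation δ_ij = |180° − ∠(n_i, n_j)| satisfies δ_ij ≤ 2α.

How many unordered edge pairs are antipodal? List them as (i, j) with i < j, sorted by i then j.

α = atan 0.1 = 5.71°;  2α = 11.42°
n_0 = (+0.9822, -0.1879)
n_1 = (+0.9635, +0.2676)
n_2 = (+0.7031, +0.7110)
n_3 = (+0.1563, +0.9877)
n_4 = (-0.6406, +0.7679)
n_5 = (-0.7522, -0.6590)
n_6 = (+0.7629, -0.6465)
  (0,1): δ = 153.65°  ·
  (0,2): δ = 123.85°  ·
  (0,3): δ = 88.16°  ·
  (0,4): δ = 39.33°  ·
  (0,5): δ = 52.05°  ·
  (0,6): δ = 150.55°  ·
  (1,2): δ = 150.20°  ·
  (1,3): δ = 114.52°  ·
  (1,4): δ = 65.69°  ·
  (1,5): δ = 25.70°  ·
  (1,6): δ = 124.20°  ·
  (2,3): δ = 144.31°  ·
  (2,4): δ = 95.48°  ·
  (2,5): δ = 4.10°  ✓
  (2,6): δ = 94.40°  ·
  (3,4): δ = 131.17°  ·
  (3,5): δ = 39.79°  ·
  (3,6): δ = 58.72°  ·
  (4,5): δ = 88.62°  ·
  (4,6): δ = 9.89°  ✓
  (5,6): δ = 81.50°  ·
antipodal pairs: 2

count = 2; pairs: (2,5), (4,6)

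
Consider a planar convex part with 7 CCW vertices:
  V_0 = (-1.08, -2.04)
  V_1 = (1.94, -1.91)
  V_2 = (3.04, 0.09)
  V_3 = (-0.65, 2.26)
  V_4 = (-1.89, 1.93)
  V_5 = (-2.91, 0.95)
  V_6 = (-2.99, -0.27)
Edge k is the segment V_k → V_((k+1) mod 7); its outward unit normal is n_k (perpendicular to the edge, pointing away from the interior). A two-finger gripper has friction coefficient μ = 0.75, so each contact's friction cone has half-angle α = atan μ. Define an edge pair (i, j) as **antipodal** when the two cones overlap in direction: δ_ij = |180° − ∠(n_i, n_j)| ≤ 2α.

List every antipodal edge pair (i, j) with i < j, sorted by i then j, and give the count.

count = 9; pairs: (0,2), (0,3), (0,4), (1,3), (1,4), (1,5), (2,5), (2,6), (3,6)

α = atan 0.75 = 36.87°;  2α = 73.74°
n_0 = (+0.0430, -0.9991)
n_1 = (+0.8762, -0.4819)
n_2 = (+0.5069, +0.8620)
n_3 = (-0.2572, +0.9664)
n_4 = (-0.6928, +0.7211)
n_5 = (-0.9979, +0.0654)
n_6 = (-0.6797, -0.7335)
  (0,1): δ = 121.28°  ·
  (0,2): δ = 32.92°  ✓
  (0,3): δ = 12.44°  ✓
  (0,4): δ = 41.39°  ✓
  (0,5): δ = 83.78°  ·
  (0,6): δ = 134.71°  ·
  (1,2): δ = 91.65°  ·
  (1,3): δ = 46.29°  ✓
  (1,4): δ = 17.33°  ✓
  (1,5): δ = 25.06°  ✓
  (1,6): δ = 75.99°  ·
  (2,3): δ = 134.64°  ·
  (2,4): δ = 105.69°  ·
  (2,5): δ = 63.29°  ✓
  (2,6): δ = 12.36°  ✓
  (3,4): δ = 151.05°  ·
  (3,5): δ = 108.65°  ·
  (3,6): δ = 57.72°  ✓
  (4,5): δ = 137.61°  ·
  (4,6): δ = 86.68°  ·
  (5,6): δ = 129.07°  ·
antipodal pairs: 9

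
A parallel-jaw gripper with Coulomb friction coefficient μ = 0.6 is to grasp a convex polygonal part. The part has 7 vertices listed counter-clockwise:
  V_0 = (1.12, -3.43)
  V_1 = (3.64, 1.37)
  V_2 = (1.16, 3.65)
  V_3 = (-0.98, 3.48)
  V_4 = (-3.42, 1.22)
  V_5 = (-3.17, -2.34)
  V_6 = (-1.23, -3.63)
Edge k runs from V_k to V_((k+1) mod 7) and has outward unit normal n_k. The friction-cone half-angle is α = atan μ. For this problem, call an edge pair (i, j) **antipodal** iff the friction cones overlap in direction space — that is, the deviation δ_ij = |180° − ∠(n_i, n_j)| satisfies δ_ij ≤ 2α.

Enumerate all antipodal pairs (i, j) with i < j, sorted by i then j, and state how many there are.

count = 9; pairs: (0,2), (0,3), (0,4), (1,4), (1,5), (1,6), (2,5), (2,6), (3,6)

α = atan 0.6 = 30.96°;  2α = 61.93°
n_0 = (+0.8854, -0.4648)
n_1 = (+0.6768, +0.7362)
n_2 = (-0.0792, +0.9969)
n_3 = (-0.6795, +0.7336)
n_4 = (-0.9975, -0.0701)
n_5 = (-0.5537, -0.8327)
n_6 = (+0.0848, -0.9964)
  (0,1): δ = 104.89°  ·
  (0,2): δ = 57.76°  ✓
  (0,3): δ = 19.49°  ✓
  (0,4): δ = 31.72°  ✓
  (0,5): δ = 84.08°  ·
  (0,6): δ = 122.56°  ·
  (1,2): δ = 132.86°  ·
  (1,3): δ = 94.60°  ·
  (1,4): δ = 43.39°  ✓
  (1,5): δ = 8.97°  ✓
  (1,6): δ = 47.46°  ✓
  (2,3): δ = 141.74°  ·
  (2,4): δ = 90.53°  ·
  (2,5): δ = 38.16°  ✓
  (2,6): δ = 0.32°  ✓
  (3,4): δ = 128.79°  ·
  (3,5): δ = 76.43°  ·
  (3,6): δ = 37.94°  ✓
  (4,5): δ = 127.64°  ·
  (4,6): δ = 89.15°  ·
  (5,6): δ = 141.51°  ·
antipodal pairs: 9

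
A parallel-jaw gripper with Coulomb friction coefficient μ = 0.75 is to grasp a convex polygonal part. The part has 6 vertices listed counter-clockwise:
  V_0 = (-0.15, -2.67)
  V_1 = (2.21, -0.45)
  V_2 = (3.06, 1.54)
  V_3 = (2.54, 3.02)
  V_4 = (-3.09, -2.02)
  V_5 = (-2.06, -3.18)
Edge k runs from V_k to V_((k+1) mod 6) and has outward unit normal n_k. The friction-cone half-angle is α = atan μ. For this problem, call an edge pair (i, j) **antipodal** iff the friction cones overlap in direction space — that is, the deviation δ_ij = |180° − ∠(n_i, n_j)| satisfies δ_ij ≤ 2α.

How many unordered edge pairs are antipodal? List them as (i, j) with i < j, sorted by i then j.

count = 6; pairs: (0,3), (1,3), (1,4), (2,3), (2,4), (3,5)

α = atan 0.75 = 36.87°;  2α = 73.74°
n_0 = (+0.6852, -0.7284)
n_1 = (+0.9196, -0.3928)
n_2 = (+0.9435, +0.3315)
n_3 = (-0.6670, +0.7451)
n_4 = (-0.7478, -0.6640)
n_5 = (+0.2580, -0.9662)
  (0,1): δ = 156.38°  ·
  (0,2): δ = 113.89°  ·
  (0,3): δ = 1.41°  ✓
  (0,4): δ = 88.35°  ·
  (0,5): δ = 151.70°  ·
  (1,2): δ = 137.51°  ·
  (1,3): δ = 25.04°  ✓
  (1,4): δ = 64.73°  ✓
  (1,5): δ = 128.08°  ·
  (2,3): δ = 67.52°  ✓
  (2,4): δ = 22.24°  ✓
  (2,5): δ = 85.59°  ·
  (3,4): δ = 90.23°  ·
  (3,5): δ = 26.88°  ✓
  (4,5): δ = 116.65°  ·
antipodal pairs: 6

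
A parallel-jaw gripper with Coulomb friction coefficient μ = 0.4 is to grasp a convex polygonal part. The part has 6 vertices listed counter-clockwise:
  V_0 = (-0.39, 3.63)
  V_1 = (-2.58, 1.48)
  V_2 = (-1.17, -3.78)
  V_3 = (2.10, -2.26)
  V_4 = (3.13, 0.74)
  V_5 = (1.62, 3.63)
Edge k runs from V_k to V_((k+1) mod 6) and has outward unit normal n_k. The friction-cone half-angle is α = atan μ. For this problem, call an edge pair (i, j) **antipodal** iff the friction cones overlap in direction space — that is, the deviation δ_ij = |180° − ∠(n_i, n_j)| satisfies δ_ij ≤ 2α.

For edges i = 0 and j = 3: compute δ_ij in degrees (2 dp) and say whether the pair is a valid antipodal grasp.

δ = 26.58°, valid

α = atan 0.4 = 21.80°;  2α = 43.60°
edge 0: e_0 = (-2.19, -2.15);  n_0 = (-0.7006, +0.7136)
edge 3: e_3 = (+1.03, +3.00);  n_3 = (+0.9458, -0.3247)
∠(n_0, n_3) = 153.42°
δ = |180° − 153.42°| = 26.58°
26.58° ≤ 2α = 43.60°  →  valid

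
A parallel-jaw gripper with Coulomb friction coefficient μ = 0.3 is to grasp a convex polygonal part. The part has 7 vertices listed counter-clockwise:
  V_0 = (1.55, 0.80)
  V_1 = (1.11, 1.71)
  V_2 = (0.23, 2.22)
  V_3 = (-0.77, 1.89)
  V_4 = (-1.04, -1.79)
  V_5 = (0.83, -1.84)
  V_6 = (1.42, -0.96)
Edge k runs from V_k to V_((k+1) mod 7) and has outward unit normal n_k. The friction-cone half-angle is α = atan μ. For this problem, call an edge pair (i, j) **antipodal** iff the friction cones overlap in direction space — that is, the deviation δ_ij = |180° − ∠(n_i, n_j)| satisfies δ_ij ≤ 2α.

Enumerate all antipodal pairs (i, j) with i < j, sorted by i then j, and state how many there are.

α = atan 0.3 = 16.70°;  2α = 33.40°
n_0 = (+0.9003, +0.4353)
n_1 = (+0.5014, +0.8652)
n_2 = (-0.3134, +0.9496)
n_3 = (-0.9973, +0.0732)
n_4 = (-0.0267, -0.9996)
n_5 = (+0.8306, -0.5569)
n_6 = (+0.9973, -0.0737)
  (0,1): δ = 145.90°  ·
  (0,2): δ = 97.54°  ·
  (0,3): δ = 30.00°  ✓
  (0,4): δ = 62.66°  ·
  (0,5): δ = 120.36°  ·
  (0,6): δ = 149.97°  ·
  (1,2): δ = 131.64°  ·
  (1,3): δ = 64.10°  ·
  (1,4): δ = 28.56°  ✓
  (1,5): δ = 86.25°  ·
  (1,6): δ = 115.87°  ·
  (2,3): δ = 112.46°  ·
  (2,4): δ = 19.79°  ✓
  (2,5): δ = 37.90°  ·
  (2,6): δ = 67.51°  ·
  (3,4): δ = 87.34°  ·
  (3,5): δ = 29.64°  ✓
  (3,6): δ = 0.03°  ✓
  (4,5): δ = 122.31°  ·
  (4,6): δ = 92.69°  ·
  (5,6): δ = 150.38°  ·
antipodal pairs: 5

count = 5; pairs: (0,3), (1,4), (2,4), (3,5), (3,6)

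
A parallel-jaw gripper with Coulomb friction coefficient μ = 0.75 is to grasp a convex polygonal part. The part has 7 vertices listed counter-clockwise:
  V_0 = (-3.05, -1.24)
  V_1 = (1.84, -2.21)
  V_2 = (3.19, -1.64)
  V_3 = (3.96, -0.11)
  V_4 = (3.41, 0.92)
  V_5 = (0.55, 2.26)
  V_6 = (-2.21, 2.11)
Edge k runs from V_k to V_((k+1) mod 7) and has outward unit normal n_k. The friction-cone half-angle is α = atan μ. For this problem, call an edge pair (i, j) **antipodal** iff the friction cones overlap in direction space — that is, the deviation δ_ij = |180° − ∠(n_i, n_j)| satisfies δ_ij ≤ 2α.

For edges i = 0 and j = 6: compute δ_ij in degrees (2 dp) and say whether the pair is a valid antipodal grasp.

α = atan 0.75 = 36.87°;  2α = 73.74°
edge 0: e_0 = (+4.89, -0.97);  n_0 = (-0.1946, -0.9809)
edge 6: e_6 = (-0.84, -3.35);  n_6 = (-0.9700, +0.2432)
∠(n_0, n_6) = 92.86°
δ = |180° − 92.86°| = 87.14°
87.14° > 2α = 73.74°  →  invalid

δ = 87.14°, invalid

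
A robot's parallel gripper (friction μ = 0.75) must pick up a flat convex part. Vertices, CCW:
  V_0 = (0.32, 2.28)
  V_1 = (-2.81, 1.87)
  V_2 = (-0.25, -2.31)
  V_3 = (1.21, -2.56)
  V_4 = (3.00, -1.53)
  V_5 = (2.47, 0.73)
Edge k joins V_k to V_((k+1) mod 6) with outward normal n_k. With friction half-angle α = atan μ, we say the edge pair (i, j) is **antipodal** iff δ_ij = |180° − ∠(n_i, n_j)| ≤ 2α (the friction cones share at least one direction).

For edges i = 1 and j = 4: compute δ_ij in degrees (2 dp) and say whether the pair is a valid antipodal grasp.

δ = 18.29°, valid

α = atan 0.75 = 36.87°;  2α = 73.74°
edge 1: e_1 = (+2.56, -4.18);  n_1 = (-0.8528, -0.5223)
edge 4: e_4 = (-0.53, +2.26);  n_4 = (+0.9736, +0.2283)
∠(n_1, n_4) = 161.71°
δ = |180° − 161.71°| = 18.29°
18.29° ≤ 2α = 73.74°  →  valid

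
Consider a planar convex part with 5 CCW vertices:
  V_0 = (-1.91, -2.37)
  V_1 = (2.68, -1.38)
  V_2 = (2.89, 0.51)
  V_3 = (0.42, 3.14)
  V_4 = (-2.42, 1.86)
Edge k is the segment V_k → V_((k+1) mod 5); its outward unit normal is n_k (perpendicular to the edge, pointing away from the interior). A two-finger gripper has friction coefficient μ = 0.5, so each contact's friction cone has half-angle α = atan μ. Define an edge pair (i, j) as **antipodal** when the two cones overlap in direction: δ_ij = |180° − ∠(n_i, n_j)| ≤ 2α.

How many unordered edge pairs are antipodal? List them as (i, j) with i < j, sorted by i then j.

count = 3; pairs: (0,3), (1,4), (2,4)

α = atan 0.5 = 26.57°;  2α = 53.13°
n_0 = (+0.2108, -0.9775)
n_1 = (+0.9939, -0.1104)
n_2 = (+0.7289, +0.6846)
n_3 = (-0.4109, +0.9117)
n_4 = (-0.9928, -0.1197)
  (0,1): δ = 108.51°  ·
  (0,2): δ = 58.97°  ·
  (0,3): δ = 12.09°  ✓
  (0,4): δ = 84.70°  ·
  (1,2): δ = 130.46°  ·
  (1,3): δ = 59.40°  ·
  (1,4): δ = 13.22°  ✓
  (2,3): δ = 108.94°  ·
  (2,4): δ = 36.33°  ✓
  (3,4): δ = 107.39°  ·
antipodal pairs: 3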